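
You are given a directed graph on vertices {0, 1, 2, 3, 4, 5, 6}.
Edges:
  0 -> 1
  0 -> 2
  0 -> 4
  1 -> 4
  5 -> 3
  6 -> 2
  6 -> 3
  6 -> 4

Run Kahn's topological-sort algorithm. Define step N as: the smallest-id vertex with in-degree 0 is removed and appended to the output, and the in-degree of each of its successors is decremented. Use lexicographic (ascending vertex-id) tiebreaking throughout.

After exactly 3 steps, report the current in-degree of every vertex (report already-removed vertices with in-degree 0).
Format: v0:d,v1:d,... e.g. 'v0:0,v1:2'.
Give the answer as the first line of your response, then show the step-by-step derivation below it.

v0:0,v1:0,v2:1,v3:1,v4:1,v5:0,v6:0

step 1: output 0; order=[0]; indeg=(0,0,1,2,2,0,0)
step 2: output 1; order=[0,1]; indeg=(0,0,1,2,1,0,0)
step 3: output 5; order=[0,1,5]; indeg=(0,0,1,1,1,0,0)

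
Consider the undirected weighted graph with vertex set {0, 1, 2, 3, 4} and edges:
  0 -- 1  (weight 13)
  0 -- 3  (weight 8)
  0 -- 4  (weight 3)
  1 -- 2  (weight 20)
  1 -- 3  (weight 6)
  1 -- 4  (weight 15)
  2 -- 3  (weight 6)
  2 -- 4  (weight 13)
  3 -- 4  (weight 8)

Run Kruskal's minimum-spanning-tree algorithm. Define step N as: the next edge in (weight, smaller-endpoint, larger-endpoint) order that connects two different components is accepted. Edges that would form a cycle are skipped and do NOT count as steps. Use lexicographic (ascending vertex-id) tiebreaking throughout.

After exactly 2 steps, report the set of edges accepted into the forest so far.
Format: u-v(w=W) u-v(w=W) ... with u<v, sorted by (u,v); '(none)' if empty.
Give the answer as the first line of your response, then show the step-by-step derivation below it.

0-4(w=3) 1-3(w=6)

step 1: add edge 0-4 (w=3); MST = {0-4(w=3)}
step 2: add edge 1-3 (w=6); MST = {0-4(w=3) 1-3(w=6)}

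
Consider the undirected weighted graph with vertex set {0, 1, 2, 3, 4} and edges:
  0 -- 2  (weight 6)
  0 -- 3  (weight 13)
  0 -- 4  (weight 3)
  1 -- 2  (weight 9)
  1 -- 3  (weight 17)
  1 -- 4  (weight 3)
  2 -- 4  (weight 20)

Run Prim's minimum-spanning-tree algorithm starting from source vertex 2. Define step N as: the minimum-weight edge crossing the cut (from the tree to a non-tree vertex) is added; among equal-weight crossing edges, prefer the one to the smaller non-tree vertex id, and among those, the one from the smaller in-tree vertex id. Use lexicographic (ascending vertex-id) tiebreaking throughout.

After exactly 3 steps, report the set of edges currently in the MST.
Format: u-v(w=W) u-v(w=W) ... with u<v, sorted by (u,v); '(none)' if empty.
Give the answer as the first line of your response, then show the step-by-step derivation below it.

0-2(w=6) 0-4(w=3) 1-4(w=3)

step 1: add edge 0-2 (w=6); MST = {0-2(w=6)}
step 2: add edge 0-4 (w=3); MST = {0-2(w=6) 0-4(w=3)}
step 3: add edge 1-4 (w=3); MST = {0-2(w=6) 0-4(w=3) 1-4(w=3)}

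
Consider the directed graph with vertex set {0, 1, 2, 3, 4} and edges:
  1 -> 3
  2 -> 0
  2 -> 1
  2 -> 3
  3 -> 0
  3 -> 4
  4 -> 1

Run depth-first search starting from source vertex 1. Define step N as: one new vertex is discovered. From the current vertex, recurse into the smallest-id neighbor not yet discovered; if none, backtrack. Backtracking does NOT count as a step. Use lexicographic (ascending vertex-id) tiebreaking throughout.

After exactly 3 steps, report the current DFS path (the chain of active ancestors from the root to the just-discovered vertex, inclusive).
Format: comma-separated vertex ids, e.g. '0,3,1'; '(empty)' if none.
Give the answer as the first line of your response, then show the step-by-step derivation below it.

1,3,0

step 1: discover 1; path=1; order=1
step 2: discover 3; path=1>3; order=1,3
step 3: discover 0; path=1>3>0; order=1,3,0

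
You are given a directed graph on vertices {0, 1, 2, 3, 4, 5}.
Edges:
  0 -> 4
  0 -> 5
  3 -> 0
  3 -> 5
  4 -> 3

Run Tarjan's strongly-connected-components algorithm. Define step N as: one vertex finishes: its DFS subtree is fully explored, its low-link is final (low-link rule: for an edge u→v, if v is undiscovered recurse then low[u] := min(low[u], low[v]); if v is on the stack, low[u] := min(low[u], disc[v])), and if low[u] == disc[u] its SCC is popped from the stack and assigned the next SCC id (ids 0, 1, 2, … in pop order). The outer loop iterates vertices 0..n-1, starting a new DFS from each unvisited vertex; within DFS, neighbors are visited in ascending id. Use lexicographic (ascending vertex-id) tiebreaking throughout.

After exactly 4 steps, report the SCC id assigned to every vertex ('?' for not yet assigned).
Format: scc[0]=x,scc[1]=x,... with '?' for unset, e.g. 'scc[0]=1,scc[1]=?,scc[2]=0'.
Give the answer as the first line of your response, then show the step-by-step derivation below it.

scc[0]=1,scc[1]=?,scc[2]=?,scc[3]=1,scc[4]=1,scc[5]=0

step 1: low=(low[0]=0,low[1]=?,low[2]=?,low[3]=0,low[4]=1,low[5]=3); scc=(scc[0]=?,scc[1]=?,scc[2]=?,scc[3]=?,scc[4]=?,scc[5]=0)
step 2: low=(low[0]=0,low[1]=?,low[2]=?,low[3]=0,low[4]=1,low[5]=3); scc=(scc[0]=?,scc[1]=?,scc[2]=?,scc[3]=?,scc[4]=?,scc[5]=0)
step 3: low=(low[0]=0,low[1]=?,low[2]=?,low[3]=0,low[4]=0,low[5]=3); scc=(scc[0]=?,scc[1]=?,scc[2]=?,scc[3]=?,scc[4]=?,scc[5]=0)
step 4: low=(low[0]=0,low[1]=?,low[2]=?,low[3]=0,low[4]=0,low[5]=3); scc=(scc[0]=1,scc[1]=?,scc[2]=?,scc[3]=1,scc[4]=1,scc[5]=0)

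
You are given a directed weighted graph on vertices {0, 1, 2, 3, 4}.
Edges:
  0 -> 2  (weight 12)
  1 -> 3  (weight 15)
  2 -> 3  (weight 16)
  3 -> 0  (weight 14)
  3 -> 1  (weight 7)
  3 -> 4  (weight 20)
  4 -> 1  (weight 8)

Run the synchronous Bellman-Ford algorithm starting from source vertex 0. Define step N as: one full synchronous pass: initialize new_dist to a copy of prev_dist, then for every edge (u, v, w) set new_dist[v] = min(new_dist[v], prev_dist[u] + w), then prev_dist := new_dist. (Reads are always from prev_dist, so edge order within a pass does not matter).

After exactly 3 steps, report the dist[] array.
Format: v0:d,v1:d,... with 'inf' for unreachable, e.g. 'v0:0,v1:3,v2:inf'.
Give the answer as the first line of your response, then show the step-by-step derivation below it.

v0:0,v1:35,v2:12,v3:28,v4:48

step 1: dist = v0:0,v1:inf,v2:12,v3:inf,v4:inf
step 2: dist = v0:0,v1:inf,v2:12,v3:28,v4:inf
step 3: dist = v0:0,v1:35,v2:12,v3:28,v4:48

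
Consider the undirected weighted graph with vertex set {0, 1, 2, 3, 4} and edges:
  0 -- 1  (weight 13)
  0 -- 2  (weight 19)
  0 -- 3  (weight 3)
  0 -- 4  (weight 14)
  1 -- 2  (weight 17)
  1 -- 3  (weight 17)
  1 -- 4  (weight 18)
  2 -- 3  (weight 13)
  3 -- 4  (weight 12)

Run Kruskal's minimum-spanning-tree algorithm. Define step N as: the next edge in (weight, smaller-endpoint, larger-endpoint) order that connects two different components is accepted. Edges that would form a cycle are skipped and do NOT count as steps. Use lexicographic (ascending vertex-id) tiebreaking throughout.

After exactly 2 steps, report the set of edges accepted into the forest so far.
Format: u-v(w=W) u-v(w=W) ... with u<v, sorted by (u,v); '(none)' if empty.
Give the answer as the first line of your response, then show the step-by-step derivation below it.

0-3(w=3) 3-4(w=12)

step 1: add edge 0-3 (w=3); MST = {0-3(w=3)}
step 2: add edge 3-4 (w=12); MST = {0-3(w=3) 3-4(w=12)}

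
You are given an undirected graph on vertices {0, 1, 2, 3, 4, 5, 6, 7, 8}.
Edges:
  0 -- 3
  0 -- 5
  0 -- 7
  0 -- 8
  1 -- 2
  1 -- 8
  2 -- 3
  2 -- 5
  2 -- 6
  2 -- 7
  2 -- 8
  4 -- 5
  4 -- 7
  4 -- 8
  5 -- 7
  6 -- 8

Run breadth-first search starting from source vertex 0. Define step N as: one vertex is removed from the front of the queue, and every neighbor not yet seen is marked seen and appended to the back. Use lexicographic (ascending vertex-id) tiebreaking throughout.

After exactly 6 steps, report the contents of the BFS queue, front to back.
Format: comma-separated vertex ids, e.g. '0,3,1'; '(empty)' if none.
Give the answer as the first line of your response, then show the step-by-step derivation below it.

4,1,6

step 1: dequeue 0; queue=[3,5,7,8]; order=0
step 2: dequeue 3; queue=[5,7,8,2]; order=0,3
step 3: dequeue 5; queue=[7,8,2,4]; order=0,3,5
step 4: dequeue 7; queue=[8,2,4]; order=0,3,5,7
step 5: dequeue 8; queue=[2,4,1,6]; order=0,3,5,7,8
step 6: dequeue 2; queue=[4,1,6]; order=0,3,5,7,8,2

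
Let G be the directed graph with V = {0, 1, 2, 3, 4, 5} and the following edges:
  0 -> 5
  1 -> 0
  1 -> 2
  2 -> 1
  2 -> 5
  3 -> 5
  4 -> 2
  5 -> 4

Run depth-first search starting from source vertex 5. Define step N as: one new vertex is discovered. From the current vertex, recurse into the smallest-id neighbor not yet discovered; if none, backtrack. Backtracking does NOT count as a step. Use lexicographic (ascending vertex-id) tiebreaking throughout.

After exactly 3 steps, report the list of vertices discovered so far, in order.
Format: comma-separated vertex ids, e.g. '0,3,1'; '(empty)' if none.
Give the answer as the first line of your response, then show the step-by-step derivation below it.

5,4,2

step 1: discover 5; path=5; order=5
step 2: discover 4; path=5>4; order=5,4
step 3: discover 2; path=5>4>2; order=5,4,2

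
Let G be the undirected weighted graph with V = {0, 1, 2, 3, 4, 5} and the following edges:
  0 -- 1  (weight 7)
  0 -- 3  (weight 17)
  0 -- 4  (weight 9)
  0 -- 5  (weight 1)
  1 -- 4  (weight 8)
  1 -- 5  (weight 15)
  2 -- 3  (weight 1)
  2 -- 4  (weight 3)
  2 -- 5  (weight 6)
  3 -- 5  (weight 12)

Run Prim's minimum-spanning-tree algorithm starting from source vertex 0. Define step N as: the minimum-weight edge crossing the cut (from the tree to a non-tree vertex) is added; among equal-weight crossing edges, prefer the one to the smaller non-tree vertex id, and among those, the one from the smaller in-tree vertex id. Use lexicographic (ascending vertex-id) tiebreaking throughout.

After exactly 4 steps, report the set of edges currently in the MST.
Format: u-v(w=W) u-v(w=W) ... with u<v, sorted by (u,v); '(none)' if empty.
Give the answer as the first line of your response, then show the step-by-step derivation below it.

0-5(w=1) 2-3(w=1) 2-4(w=3) 2-5(w=6)

step 1: add edge 0-5 (w=1); MST = {0-5(w=1)}
step 2: add edge 2-5 (w=6); MST = {0-5(w=1) 2-5(w=6)}
step 3: add edge 2-3 (w=1); MST = {0-5(w=1) 2-3(w=1) 2-5(w=6)}
step 4: add edge 2-4 (w=3); MST = {0-5(w=1) 2-3(w=1) 2-4(w=3) 2-5(w=6)}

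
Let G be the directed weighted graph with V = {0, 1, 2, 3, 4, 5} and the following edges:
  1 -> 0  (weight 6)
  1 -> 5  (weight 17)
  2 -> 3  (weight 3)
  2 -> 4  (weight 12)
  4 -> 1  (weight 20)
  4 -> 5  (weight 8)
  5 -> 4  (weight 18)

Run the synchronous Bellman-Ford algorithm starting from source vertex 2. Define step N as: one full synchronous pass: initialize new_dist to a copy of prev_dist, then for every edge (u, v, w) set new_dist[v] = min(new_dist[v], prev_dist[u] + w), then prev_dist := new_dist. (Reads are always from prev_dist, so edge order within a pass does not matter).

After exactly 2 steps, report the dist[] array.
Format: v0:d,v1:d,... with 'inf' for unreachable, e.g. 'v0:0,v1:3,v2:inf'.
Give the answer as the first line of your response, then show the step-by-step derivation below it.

v0:inf,v1:32,v2:0,v3:3,v4:12,v5:20

step 1: dist = v0:inf,v1:inf,v2:0,v3:3,v4:12,v5:inf
step 2: dist = v0:inf,v1:32,v2:0,v3:3,v4:12,v5:20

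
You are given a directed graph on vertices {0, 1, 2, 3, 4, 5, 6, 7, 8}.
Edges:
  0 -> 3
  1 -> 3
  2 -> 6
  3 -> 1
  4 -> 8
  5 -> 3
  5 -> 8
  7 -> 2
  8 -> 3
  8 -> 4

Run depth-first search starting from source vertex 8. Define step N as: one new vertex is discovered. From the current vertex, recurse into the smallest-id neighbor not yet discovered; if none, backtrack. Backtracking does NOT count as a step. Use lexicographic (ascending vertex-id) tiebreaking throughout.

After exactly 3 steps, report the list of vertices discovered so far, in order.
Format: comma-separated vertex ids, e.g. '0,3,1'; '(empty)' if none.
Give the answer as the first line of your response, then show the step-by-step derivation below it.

8,3,1

step 1: discover 8; path=8; order=8
step 2: discover 3; path=8>3; order=8,3
step 3: discover 1; path=8>3>1; order=8,3,1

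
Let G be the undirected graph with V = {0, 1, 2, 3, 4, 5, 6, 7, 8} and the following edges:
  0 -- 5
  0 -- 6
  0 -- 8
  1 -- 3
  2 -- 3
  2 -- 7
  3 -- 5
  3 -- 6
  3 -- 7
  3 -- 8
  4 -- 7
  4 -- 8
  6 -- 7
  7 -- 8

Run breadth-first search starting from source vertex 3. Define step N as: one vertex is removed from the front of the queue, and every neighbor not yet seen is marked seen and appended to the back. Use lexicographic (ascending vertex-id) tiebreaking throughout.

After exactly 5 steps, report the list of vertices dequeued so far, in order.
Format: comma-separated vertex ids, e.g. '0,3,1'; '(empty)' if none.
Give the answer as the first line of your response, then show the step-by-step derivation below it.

3,1,2,5,6

step 1: dequeue 3; queue=[1,2,5,6,7,8]; order=3
step 2: dequeue 1; queue=[2,5,6,7,8]; order=3,1
step 3: dequeue 2; queue=[5,6,7,8]; order=3,1,2
step 4: dequeue 5; queue=[6,7,8,0]; order=3,1,2,5
step 5: dequeue 6; queue=[7,8,0]; order=3,1,2,5,6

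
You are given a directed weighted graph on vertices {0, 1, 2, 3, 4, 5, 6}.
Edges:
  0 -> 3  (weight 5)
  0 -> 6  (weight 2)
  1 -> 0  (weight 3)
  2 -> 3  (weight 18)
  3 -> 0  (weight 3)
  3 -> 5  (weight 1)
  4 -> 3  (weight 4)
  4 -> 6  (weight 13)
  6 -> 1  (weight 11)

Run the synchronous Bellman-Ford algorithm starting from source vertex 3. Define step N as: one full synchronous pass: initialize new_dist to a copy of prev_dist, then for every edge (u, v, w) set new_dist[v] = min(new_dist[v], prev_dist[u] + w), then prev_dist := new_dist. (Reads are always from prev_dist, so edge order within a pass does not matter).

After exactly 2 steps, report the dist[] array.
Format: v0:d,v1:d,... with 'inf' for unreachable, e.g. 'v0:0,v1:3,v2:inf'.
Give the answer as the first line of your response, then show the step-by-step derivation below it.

v0:3,v1:inf,v2:inf,v3:0,v4:inf,v5:1,v6:5

step 1: dist = v0:3,v1:inf,v2:inf,v3:0,v4:inf,v5:1,v6:inf
step 2: dist = v0:3,v1:inf,v2:inf,v3:0,v4:inf,v5:1,v6:5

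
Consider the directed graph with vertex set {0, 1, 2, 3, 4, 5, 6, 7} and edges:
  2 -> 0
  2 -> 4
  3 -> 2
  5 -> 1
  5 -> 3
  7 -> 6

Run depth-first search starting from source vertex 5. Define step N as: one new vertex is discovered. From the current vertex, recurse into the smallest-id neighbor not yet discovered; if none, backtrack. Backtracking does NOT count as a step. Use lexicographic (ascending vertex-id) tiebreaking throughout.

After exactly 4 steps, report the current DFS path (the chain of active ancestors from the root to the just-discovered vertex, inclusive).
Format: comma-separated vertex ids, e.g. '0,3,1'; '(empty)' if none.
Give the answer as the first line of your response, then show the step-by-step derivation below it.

5,3,2

step 1: discover 5; path=5; order=5
step 2: discover 1; path=5>1; order=5,1
step 3: discover 3; path=5>3; order=5,1,3
step 4: discover 2; path=5>3>2; order=5,1,3,2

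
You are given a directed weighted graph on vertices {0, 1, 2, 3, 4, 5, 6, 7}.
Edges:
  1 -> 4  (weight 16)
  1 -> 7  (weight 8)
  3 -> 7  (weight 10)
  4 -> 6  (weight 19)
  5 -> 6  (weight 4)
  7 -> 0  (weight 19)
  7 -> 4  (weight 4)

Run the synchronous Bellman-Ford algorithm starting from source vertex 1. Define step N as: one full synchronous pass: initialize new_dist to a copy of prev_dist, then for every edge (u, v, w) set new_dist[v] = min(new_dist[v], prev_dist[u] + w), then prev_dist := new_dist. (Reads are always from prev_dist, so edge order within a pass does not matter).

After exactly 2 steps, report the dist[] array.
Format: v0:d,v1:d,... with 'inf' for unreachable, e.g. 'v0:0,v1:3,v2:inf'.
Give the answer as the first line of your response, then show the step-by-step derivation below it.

v0:27,v1:0,v2:inf,v3:inf,v4:12,v5:inf,v6:35,v7:8

step 1: dist = v0:inf,v1:0,v2:inf,v3:inf,v4:16,v5:inf,v6:inf,v7:8
step 2: dist = v0:27,v1:0,v2:inf,v3:inf,v4:12,v5:inf,v6:35,v7:8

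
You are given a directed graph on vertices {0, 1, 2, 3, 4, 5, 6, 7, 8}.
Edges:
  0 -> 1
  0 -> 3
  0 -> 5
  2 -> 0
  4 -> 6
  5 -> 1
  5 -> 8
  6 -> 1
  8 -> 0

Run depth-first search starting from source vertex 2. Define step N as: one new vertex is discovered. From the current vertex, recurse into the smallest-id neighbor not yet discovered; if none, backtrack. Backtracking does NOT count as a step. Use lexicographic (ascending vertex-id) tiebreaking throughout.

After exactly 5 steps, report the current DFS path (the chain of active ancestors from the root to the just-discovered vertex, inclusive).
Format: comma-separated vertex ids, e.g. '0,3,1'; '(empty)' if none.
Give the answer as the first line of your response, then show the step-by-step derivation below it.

2,0,5

step 1: discover 2; path=2; order=2
step 2: discover 0; path=2>0; order=2,0
step 3: discover 1; path=2>0>1; order=2,0,1
step 4: discover 3; path=2>0>3; order=2,0,1,3
step 5: discover 5; path=2>0>5; order=2,0,1,3,5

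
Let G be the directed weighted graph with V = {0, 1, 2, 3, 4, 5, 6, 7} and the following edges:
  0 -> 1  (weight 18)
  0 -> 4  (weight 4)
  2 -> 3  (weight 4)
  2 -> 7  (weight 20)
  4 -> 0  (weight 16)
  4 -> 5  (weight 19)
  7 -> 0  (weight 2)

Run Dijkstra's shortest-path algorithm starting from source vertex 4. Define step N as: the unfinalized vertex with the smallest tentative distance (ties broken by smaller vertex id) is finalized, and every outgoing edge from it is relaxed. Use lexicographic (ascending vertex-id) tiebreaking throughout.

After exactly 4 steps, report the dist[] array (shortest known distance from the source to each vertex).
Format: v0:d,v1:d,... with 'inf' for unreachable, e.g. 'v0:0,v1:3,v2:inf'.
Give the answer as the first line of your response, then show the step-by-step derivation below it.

v0:16,v1:34,v2:inf,v3:inf,v4:0,v5:19,v6:inf,v7:inf

step 1: dist = v0:16,v1:inf,v2:inf,v3:inf,v4:0,v5:19,v6:inf,v7:inf
step 2: dist = v0:16,v1:34,v2:inf,v3:inf,v4:0,v5:19,v6:inf,v7:inf
step 3: dist = v0:16,v1:34,v2:inf,v3:inf,v4:0,v5:19,v6:inf,v7:inf
step 4: dist = v0:16,v1:34,v2:inf,v3:inf,v4:0,v5:19,v6:inf,v7:inf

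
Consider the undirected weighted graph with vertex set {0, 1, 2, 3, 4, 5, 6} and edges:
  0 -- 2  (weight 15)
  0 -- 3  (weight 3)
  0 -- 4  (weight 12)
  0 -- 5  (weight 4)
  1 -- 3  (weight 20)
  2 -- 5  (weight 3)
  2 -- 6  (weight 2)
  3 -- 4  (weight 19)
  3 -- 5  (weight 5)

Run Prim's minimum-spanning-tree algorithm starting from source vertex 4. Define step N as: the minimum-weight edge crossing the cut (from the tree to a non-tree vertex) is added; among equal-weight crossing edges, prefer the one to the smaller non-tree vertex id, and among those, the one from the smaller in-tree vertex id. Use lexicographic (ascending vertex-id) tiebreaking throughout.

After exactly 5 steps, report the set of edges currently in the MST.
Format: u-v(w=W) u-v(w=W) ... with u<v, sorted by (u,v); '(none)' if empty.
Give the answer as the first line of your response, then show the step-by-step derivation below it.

0-3(w=3) 0-4(w=12) 0-5(w=4) 2-5(w=3) 2-6(w=2)

step 1: add edge 0-4 (w=12); MST = {0-4(w=12)}
step 2: add edge 0-3 (w=3); MST = {0-3(w=3) 0-4(w=12)}
step 3: add edge 0-5 (w=4); MST = {0-3(w=3) 0-4(w=12) 0-5(w=4)}
step 4: add edge 2-5 (w=3); MST = {0-3(w=3) 0-4(w=12) 0-5(w=4) 2-5(w=3)}
step 5: add edge 2-6 (w=2); MST = {0-3(w=3) 0-4(w=12) 0-5(w=4) 2-5(w=3) 2-6(w=2)}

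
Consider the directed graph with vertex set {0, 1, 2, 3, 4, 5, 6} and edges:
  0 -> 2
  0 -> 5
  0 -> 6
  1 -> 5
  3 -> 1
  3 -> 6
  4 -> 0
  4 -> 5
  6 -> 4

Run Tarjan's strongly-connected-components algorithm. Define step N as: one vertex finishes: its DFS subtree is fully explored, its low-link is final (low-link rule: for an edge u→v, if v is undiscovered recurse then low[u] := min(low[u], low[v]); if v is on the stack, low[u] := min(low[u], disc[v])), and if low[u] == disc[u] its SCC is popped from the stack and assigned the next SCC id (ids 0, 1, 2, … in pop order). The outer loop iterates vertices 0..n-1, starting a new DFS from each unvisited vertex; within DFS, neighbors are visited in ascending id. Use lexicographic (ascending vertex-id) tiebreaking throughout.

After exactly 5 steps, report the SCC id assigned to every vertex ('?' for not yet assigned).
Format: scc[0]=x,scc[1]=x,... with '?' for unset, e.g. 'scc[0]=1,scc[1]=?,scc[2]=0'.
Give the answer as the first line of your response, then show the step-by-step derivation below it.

scc[0]=2,scc[1]=?,scc[2]=0,scc[3]=?,scc[4]=2,scc[5]=1,scc[6]=2

step 1: low=(low[0]=0,low[1]=?,low[2]=1,low[3]=?,low[4]=?,low[5]=?,low[6]=?); scc=(scc[0]=?,scc[1]=?,scc[2]=0,scc[3]=?,scc[4]=?,scc[5]=?,scc[6]=?)
step 2: low=(low[0]=0,low[1]=?,low[2]=1,low[3]=?,low[4]=?,low[5]=2,low[6]=?); scc=(scc[0]=?,scc[1]=?,scc[2]=0,scc[3]=?,scc[4]=?,scc[5]=1,scc[6]=?)
step 3: low=(low[0]=0,low[1]=?,low[2]=1,low[3]=?,low[4]=0,low[5]=2,low[6]=3); scc=(scc[0]=?,scc[1]=?,scc[2]=0,scc[3]=?,scc[4]=?,scc[5]=1,scc[6]=?)
step 4: low=(low[0]=0,low[1]=?,low[2]=1,low[3]=?,low[4]=0,low[5]=2,low[6]=0); scc=(scc[0]=?,scc[1]=?,scc[2]=0,scc[3]=?,scc[4]=?,scc[5]=1,scc[6]=?)
step 5: low=(low[0]=0,low[1]=?,low[2]=1,low[3]=?,low[4]=0,low[5]=2,low[6]=0); scc=(scc[0]=2,scc[1]=?,scc[2]=0,scc[3]=?,scc[4]=2,scc[5]=1,scc[6]=2)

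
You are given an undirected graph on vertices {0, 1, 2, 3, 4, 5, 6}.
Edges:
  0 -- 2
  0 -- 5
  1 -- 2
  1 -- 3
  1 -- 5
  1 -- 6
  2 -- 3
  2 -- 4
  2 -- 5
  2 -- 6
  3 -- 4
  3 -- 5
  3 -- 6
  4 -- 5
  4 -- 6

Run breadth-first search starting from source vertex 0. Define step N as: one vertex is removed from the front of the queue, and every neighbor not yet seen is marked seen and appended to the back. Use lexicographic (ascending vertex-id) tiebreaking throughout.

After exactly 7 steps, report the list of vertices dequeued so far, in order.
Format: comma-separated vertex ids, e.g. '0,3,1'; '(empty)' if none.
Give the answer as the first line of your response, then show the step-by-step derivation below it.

0,2,5,1,3,4,6

step 1: dequeue 0; queue=[2,5]; order=0
step 2: dequeue 2; queue=[5,1,3,4,6]; order=0,2
step 3: dequeue 5; queue=[1,3,4,6]; order=0,2,5
step 4: dequeue 1; queue=[3,4,6]; order=0,2,5,1
step 5: dequeue 3; queue=[4,6]; order=0,2,5,1,3
step 6: dequeue 4; queue=[6]; order=0,2,5,1,3,4
step 7: dequeue 6; queue=[(empty)]; order=0,2,5,1,3,4,6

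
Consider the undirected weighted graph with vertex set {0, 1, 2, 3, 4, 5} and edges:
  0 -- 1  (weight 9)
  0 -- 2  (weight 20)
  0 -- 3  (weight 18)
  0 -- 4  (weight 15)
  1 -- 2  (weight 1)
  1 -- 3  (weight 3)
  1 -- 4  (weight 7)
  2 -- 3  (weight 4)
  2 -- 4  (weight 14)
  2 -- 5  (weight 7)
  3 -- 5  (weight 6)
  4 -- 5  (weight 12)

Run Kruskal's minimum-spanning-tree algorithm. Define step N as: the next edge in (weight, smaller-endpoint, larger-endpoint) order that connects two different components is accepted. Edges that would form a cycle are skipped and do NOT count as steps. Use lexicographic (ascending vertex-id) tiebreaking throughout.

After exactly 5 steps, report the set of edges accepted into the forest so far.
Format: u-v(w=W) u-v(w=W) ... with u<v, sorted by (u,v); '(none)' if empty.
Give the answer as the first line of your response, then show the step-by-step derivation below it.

0-1(w=9) 1-2(w=1) 1-3(w=3) 1-4(w=7) 3-5(w=6)

step 1: add edge 1-2 (w=1); MST = {1-2(w=1)}
step 2: add edge 1-3 (w=3); MST = {1-2(w=1) 1-3(w=3)}
step 3: add edge 3-5 (w=6); MST = {1-2(w=1) 1-3(w=3) 3-5(w=6)}
step 4: add edge 1-4 (w=7); MST = {1-2(w=1) 1-3(w=3) 1-4(w=7) 3-5(w=6)}
step 5: add edge 0-1 (w=9); MST = {0-1(w=9) 1-2(w=1) 1-3(w=3) 1-4(w=7) 3-5(w=6)}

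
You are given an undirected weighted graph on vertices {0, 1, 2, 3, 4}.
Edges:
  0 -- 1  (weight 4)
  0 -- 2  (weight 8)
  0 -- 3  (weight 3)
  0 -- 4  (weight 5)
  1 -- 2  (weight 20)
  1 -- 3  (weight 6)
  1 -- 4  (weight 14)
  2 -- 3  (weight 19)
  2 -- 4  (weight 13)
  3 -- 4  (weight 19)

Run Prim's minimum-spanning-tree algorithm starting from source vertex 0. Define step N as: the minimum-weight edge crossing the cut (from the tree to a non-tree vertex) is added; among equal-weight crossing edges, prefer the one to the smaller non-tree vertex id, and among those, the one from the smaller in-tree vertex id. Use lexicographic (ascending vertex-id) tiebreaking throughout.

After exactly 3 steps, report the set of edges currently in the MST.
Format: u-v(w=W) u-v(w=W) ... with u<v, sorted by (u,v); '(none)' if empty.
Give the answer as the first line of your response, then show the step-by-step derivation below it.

0-1(w=4) 0-3(w=3) 0-4(w=5)

step 1: add edge 0-3 (w=3); MST = {0-3(w=3)}
step 2: add edge 0-1 (w=4); MST = {0-1(w=4) 0-3(w=3)}
step 3: add edge 0-4 (w=5); MST = {0-1(w=4) 0-3(w=3) 0-4(w=5)}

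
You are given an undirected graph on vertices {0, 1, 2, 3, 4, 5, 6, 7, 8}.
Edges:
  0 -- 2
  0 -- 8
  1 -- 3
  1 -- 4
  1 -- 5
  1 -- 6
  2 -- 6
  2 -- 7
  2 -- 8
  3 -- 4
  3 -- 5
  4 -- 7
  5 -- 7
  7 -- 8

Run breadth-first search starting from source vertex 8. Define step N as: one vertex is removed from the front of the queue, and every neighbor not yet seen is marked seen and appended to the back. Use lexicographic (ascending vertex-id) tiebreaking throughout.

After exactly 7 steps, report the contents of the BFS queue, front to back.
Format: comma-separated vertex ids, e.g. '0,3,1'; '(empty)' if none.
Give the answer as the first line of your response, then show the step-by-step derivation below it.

1,3

step 1: dequeue 8; queue=[0,2,7]; order=8
step 2: dequeue 0; queue=[2,7]; order=8,0
step 3: dequeue 2; queue=[7,6]; order=8,0,2
step 4: dequeue 7; queue=[6,4,5]; order=8,0,2,7
step 5: dequeue 6; queue=[4,5,1]; order=8,0,2,7,6
step 6: dequeue 4; queue=[5,1,3]; order=8,0,2,7,6,4
step 7: dequeue 5; queue=[1,3]; order=8,0,2,7,6,4,5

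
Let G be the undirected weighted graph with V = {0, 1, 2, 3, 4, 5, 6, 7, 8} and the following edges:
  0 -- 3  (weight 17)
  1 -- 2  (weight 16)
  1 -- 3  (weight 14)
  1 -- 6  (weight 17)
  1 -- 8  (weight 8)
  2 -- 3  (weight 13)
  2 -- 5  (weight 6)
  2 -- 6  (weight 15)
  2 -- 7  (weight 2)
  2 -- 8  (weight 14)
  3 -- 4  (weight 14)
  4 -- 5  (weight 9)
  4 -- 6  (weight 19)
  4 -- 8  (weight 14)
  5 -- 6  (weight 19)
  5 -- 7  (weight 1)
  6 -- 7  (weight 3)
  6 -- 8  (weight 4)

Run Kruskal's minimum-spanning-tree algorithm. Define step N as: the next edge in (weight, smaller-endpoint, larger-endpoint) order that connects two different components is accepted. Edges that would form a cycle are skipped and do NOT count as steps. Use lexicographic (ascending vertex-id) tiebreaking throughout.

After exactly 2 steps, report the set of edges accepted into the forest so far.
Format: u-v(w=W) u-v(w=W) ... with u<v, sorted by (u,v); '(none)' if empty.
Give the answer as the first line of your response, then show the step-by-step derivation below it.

2-7(w=2) 5-7(w=1)

step 1: add edge 5-7 (w=1); MST = {5-7(w=1)}
step 2: add edge 2-7 (w=2); MST = {2-7(w=2) 5-7(w=1)}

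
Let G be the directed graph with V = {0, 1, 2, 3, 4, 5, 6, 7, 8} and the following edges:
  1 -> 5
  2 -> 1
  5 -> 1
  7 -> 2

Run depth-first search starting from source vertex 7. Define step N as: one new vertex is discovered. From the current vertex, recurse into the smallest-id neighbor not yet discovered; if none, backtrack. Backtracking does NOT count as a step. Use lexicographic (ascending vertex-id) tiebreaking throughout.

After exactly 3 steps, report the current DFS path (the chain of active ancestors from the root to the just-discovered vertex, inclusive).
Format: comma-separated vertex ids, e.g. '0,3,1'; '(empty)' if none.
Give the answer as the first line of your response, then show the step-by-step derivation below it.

7,2,1

step 1: discover 7; path=7; order=7
step 2: discover 2; path=7>2; order=7,2
step 3: discover 1; path=7>2>1; order=7,2,1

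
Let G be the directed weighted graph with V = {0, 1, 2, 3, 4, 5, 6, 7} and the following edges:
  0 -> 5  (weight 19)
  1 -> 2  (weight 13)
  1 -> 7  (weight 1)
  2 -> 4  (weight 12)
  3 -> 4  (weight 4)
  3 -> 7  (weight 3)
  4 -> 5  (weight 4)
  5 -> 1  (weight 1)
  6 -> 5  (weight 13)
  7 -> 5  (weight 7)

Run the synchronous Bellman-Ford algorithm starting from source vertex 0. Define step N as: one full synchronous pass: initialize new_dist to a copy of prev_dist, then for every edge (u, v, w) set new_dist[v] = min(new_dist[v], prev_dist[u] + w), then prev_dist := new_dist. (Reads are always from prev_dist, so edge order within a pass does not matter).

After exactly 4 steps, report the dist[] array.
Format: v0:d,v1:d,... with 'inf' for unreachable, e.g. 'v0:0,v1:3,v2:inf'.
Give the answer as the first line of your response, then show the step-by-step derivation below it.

v0:0,v1:20,v2:33,v3:inf,v4:45,v5:19,v6:inf,v7:21

step 1: dist = v0:0,v1:inf,v2:inf,v3:inf,v4:inf,v5:19,v6:inf,v7:inf
step 2: dist = v0:0,v1:20,v2:inf,v3:inf,v4:inf,v5:19,v6:inf,v7:inf
step 3: dist = v0:0,v1:20,v2:33,v3:inf,v4:inf,v5:19,v6:inf,v7:21
step 4: dist = v0:0,v1:20,v2:33,v3:inf,v4:45,v5:19,v6:inf,v7:21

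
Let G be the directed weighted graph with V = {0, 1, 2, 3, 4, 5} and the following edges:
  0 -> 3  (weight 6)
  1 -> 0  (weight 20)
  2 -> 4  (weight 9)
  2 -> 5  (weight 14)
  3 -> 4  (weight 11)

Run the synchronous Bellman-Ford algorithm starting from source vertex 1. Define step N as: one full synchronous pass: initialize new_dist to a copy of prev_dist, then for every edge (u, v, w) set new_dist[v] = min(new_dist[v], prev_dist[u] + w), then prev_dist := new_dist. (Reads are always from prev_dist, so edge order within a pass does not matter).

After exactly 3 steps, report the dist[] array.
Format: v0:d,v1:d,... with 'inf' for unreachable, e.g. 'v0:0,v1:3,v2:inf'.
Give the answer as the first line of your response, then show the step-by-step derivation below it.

v0:20,v1:0,v2:inf,v3:26,v4:37,v5:inf

step 1: dist = v0:20,v1:0,v2:inf,v3:inf,v4:inf,v5:inf
step 2: dist = v0:20,v1:0,v2:inf,v3:26,v4:inf,v5:inf
step 3: dist = v0:20,v1:0,v2:inf,v3:26,v4:37,v5:inf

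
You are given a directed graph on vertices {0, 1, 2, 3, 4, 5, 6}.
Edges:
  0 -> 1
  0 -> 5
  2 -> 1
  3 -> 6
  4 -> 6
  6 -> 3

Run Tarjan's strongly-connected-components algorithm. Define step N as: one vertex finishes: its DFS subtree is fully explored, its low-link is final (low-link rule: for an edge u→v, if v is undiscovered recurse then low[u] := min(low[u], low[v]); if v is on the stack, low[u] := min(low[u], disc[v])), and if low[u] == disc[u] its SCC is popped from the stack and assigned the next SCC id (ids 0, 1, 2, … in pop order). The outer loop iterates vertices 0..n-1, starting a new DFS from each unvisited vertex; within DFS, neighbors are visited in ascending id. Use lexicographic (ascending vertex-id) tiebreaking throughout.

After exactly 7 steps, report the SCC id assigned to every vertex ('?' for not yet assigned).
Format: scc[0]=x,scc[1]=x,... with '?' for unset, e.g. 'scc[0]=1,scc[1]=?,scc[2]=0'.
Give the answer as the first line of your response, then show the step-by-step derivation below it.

scc[0]=2,scc[1]=0,scc[2]=3,scc[3]=4,scc[4]=5,scc[5]=1,scc[6]=4

step 1: low=(low[0]=0,low[1]=1,low[2]=?,low[3]=?,low[4]=?,low[5]=?,low[6]=?); scc=(scc[0]=?,scc[1]=0,scc[2]=?,scc[3]=?,scc[4]=?,scc[5]=?,scc[6]=?)
step 2: low=(low[0]=0,low[1]=1,low[2]=?,low[3]=?,low[4]=?,low[5]=2,low[6]=?); scc=(scc[0]=?,scc[1]=0,scc[2]=?,scc[3]=?,scc[4]=?,scc[5]=1,scc[6]=?)
step 3: low=(low[0]=0,low[1]=1,low[2]=?,low[3]=?,low[4]=?,low[5]=2,low[6]=?); scc=(scc[0]=2,scc[1]=0,scc[2]=?,scc[3]=?,scc[4]=?,scc[5]=1,scc[6]=?)
step 4: low=(low[0]=0,low[1]=1,low[2]=3,low[3]=?,low[4]=?,low[5]=2,low[6]=?); scc=(scc[0]=2,scc[1]=0,scc[2]=3,scc[3]=?,scc[4]=?,scc[5]=1,scc[6]=?)
step 5: low=(low[0]=0,low[1]=1,low[2]=3,low[3]=4,low[4]=?,low[5]=2,low[6]=4); scc=(scc[0]=2,scc[1]=0,scc[2]=3,scc[3]=?,scc[4]=?,scc[5]=1,scc[6]=?)
step 6: low=(low[0]=0,low[1]=1,low[2]=3,low[3]=4,low[4]=?,low[5]=2,low[6]=4); scc=(scc[0]=2,scc[1]=0,scc[2]=3,scc[3]=4,scc[4]=?,scc[5]=1,scc[6]=4)
step 7: low=(low[0]=0,low[1]=1,low[2]=3,low[3]=4,low[4]=6,low[5]=2,low[6]=4); scc=(scc[0]=2,scc[1]=0,scc[2]=3,scc[3]=4,scc[4]=5,scc[5]=1,scc[6]=4)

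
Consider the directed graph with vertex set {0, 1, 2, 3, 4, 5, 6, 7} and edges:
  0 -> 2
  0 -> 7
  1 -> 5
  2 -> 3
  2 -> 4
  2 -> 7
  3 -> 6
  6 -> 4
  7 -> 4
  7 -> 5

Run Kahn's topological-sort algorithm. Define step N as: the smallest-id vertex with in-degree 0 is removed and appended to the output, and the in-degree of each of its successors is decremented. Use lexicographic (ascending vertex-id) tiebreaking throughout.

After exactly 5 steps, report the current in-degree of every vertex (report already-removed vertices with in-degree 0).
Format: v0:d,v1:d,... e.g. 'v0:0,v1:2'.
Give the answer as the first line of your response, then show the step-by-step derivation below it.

v0:0,v1:0,v2:0,v3:0,v4:1,v5:1,v6:0,v7:0

step 1: output 0; order=[0]; indeg=(0,0,0,1,3,2,1,1)
step 2: output 1; order=[0,1]; indeg=(0,0,0,1,3,1,1,1)
step 3: output 2; order=[0,1,2]; indeg=(0,0,0,0,2,1,1,0)
step 4: output 3; order=[0,1,2,3]; indeg=(0,0,0,0,2,1,0,0)
step 5: output 6; order=[0,1,2,3,6]; indeg=(0,0,0,0,1,1,0,0)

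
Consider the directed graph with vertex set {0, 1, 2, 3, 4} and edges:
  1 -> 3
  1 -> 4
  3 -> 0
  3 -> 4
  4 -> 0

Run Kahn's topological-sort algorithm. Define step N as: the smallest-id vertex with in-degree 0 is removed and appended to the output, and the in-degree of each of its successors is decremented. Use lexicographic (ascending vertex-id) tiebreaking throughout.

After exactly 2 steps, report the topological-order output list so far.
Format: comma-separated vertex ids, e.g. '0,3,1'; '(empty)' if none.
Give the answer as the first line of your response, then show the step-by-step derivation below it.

1,2

step 1: output 1; order=[1]; indeg=(2,0,0,0,1)
step 2: output 2; order=[1,2]; indeg=(2,0,0,0,1)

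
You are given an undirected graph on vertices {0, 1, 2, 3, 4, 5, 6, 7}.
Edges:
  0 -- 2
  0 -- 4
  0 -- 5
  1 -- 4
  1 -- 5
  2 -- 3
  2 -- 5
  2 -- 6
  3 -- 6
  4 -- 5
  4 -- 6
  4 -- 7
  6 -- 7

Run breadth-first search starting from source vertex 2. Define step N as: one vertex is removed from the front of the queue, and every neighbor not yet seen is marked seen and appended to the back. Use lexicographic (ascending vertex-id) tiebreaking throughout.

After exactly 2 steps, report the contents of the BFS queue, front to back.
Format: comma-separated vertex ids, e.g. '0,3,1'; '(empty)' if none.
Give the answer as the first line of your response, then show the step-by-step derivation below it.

3,5,6,4

step 1: dequeue 2; queue=[0,3,5,6]; order=2
step 2: dequeue 0; queue=[3,5,6,4]; order=2,0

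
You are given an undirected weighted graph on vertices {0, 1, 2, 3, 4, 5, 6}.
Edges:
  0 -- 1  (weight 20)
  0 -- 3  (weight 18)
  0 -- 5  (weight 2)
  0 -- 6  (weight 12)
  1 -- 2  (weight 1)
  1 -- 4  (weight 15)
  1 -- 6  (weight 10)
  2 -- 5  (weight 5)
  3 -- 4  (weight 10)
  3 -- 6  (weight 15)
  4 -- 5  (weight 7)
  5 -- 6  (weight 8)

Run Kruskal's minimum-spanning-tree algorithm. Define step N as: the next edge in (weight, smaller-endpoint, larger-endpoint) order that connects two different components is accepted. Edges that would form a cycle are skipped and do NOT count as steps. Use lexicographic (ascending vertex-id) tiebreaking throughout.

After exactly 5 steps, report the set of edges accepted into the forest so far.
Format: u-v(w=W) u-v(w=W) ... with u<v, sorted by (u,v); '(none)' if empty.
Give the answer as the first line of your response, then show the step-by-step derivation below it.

0-5(w=2) 1-2(w=1) 2-5(w=5) 4-5(w=7) 5-6(w=8)

step 1: add edge 1-2 (w=1); MST = {1-2(w=1)}
step 2: add edge 0-5 (w=2); MST = {0-5(w=2) 1-2(w=1)}
step 3: add edge 2-5 (w=5); MST = {0-5(w=2) 1-2(w=1) 2-5(w=5)}
step 4: add edge 4-5 (w=7); MST = {0-5(w=2) 1-2(w=1) 2-5(w=5) 4-5(w=7)}
step 5: add edge 5-6 (w=8); MST = {0-5(w=2) 1-2(w=1) 2-5(w=5) 4-5(w=7) 5-6(w=8)}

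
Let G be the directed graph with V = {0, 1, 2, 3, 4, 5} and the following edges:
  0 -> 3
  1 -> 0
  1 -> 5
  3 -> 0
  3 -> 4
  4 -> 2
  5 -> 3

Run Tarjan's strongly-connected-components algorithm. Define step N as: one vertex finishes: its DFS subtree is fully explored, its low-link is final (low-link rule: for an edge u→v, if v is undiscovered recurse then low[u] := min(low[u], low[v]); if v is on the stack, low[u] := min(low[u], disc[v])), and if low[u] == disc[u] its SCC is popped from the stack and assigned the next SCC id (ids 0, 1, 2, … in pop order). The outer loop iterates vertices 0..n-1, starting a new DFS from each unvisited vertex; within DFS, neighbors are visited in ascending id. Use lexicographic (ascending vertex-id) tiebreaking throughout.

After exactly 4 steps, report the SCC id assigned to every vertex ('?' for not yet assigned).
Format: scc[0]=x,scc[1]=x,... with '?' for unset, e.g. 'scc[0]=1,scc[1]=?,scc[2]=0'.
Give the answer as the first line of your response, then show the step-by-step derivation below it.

scc[0]=2,scc[1]=?,scc[2]=0,scc[3]=2,scc[4]=1,scc[5]=?

step 1: low=(low[0]=0,low[1]=?,low[2]=3,low[3]=0,low[4]=2,low[5]=?); scc=(scc[0]=?,scc[1]=?,scc[2]=0,scc[3]=?,scc[4]=?,scc[5]=?)
step 2: low=(low[0]=0,low[1]=?,low[2]=3,low[3]=0,low[4]=2,low[5]=?); scc=(scc[0]=?,scc[1]=?,scc[2]=0,scc[3]=?,scc[4]=1,scc[5]=?)
step 3: low=(low[0]=0,low[1]=?,low[2]=3,low[3]=0,low[4]=2,low[5]=?); scc=(scc[0]=?,scc[1]=?,scc[2]=0,scc[3]=?,scc[4]=1,scc[5]=?)
step 4: low=(low[0]=0,low[1]=?,low[2]=3,low[3]=0,low[4]=2,low[5]=?); scc=(scc[0]=2,scc[1]=?,scc[2]=0,scc[3]=2,scc[4]=1,scc[5]=?)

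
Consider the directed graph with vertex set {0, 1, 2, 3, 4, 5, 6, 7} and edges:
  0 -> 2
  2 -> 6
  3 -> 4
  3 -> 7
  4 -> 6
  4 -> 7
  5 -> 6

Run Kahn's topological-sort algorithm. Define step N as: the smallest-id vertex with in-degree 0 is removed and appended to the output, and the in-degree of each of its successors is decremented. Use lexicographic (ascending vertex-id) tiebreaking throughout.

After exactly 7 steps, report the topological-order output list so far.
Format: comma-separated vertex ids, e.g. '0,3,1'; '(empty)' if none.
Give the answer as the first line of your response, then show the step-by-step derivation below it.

0,1,2,3,4,5,6

step 1: output 0; order=[0]; indeg=(0,0,0,0,1,0,3,2)
step 2: output 1; order=[0,1]; indeg=(0,0,0,0,1,0,3,2)
step 3: output 2; order=[0,1,2]; indeg=(0,0,0,0,1,0,2,2)
step 4: output 3; order=[0,1,2,3]; indeg=(0,0,0,0,0,0,2,1)
step 5: output 4; order=[0,1,2,3,4]; indeg=(0,0,0,0,0,0,1,0)
step 6: output 5; order=[0,1,2,3,4,5]; indeg=(0,0,0,0,0,0,0,0)
step 7: output 6; order=[0,1,2,3,4,5,6]; indeg=(0,0,0,0,0,0,0,0)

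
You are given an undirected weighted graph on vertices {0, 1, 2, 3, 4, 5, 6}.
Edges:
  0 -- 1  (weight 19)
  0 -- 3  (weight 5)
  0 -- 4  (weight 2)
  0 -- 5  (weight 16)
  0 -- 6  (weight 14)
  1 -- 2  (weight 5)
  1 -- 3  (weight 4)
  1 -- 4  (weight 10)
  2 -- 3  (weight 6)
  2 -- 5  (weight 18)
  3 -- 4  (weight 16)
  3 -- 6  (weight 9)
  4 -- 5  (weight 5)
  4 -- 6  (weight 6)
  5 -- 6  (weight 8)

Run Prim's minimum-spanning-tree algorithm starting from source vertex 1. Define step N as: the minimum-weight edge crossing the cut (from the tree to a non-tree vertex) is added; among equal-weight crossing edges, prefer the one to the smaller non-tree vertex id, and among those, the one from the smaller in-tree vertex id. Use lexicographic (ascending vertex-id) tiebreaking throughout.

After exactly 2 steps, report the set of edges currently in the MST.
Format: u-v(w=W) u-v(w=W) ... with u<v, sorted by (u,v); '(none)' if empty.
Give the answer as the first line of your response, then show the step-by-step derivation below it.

0-3(w=5) 1-3(w=4)

step 1: add edge 1-3 (w=4); MST = {1-3(w=4)}
step 2: add edge 0-3 (w=5); MST = {0-3(w=5) 1-3(w=4)}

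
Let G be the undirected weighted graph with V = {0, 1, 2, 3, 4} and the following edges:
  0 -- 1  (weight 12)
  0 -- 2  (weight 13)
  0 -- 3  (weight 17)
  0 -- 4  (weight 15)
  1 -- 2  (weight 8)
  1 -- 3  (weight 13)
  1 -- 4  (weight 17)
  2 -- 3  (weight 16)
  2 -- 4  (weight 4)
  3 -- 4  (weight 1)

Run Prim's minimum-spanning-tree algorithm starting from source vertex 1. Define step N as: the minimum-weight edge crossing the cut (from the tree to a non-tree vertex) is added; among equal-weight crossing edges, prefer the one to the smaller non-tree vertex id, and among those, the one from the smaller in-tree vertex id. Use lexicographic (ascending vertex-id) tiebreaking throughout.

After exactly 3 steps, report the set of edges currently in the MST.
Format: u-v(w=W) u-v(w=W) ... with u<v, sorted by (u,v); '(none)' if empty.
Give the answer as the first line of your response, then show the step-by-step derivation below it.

1-2(w=8) 2-4(w=4) 3-4(w=1)

step 1: add edge 1-2 (w=8); MST = {1-2(w=8)}
step 2: add edge 2-4 (w=4); MST = {1-2(w=8) 2-4(w=4)}
step 3: add edge 3-4 (w=1); MST = {1-2(w=8) 2-4(w=4) 3-4(w=1)}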